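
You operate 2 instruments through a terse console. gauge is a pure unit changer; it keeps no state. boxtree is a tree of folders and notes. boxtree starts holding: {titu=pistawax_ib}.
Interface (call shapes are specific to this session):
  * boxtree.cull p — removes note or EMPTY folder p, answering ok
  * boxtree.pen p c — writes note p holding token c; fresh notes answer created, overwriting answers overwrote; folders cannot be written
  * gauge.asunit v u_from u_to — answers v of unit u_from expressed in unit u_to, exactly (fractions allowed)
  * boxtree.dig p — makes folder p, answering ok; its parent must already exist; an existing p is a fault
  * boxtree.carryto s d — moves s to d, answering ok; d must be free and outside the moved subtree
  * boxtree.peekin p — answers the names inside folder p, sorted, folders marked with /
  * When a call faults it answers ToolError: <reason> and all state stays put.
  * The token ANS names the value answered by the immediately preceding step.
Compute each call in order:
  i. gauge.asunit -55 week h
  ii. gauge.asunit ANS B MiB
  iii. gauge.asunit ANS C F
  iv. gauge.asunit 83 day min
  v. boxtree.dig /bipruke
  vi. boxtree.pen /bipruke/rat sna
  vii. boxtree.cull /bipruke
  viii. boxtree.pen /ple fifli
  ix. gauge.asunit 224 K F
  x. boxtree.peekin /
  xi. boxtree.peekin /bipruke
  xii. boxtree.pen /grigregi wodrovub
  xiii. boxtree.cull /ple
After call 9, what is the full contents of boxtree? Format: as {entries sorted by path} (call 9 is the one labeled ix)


> gauge.asunit v→-55 u_from→week u_to→h
  -9240
> gauge.asunit v→ANS u_from→B u_to→MiB
  -1155/131072
> gauge.asunit v→ANS u_from→C u_to→F
  4192225/131072
> gauge.asunit v→83 u_from→day u_to→min
  119520
> boxtree.dig p→/bipruke
  ok
> boxtree.pen p→/bipruke/rat c→sna
  created
> boxtree.cull p→/bipruke
  ToolError: not empty
> boxtree.pen p→/ple c→fifli
  created
> gauge.asunit v→224 u_from→K u_to→F
  -5647/100
> boxtree.peekin p→/
  [bipruke/, ple, titu]
> boxtree.peekin p→/bipruke
  [rat]
> boxtree.pen p→/grigregi c→wodrovub
  created
> boxtree.cull p→/ple
  ok

Answer: {bipruke/, bipruke/rat=sna, ple=fifli, titu=pistawax_ib}


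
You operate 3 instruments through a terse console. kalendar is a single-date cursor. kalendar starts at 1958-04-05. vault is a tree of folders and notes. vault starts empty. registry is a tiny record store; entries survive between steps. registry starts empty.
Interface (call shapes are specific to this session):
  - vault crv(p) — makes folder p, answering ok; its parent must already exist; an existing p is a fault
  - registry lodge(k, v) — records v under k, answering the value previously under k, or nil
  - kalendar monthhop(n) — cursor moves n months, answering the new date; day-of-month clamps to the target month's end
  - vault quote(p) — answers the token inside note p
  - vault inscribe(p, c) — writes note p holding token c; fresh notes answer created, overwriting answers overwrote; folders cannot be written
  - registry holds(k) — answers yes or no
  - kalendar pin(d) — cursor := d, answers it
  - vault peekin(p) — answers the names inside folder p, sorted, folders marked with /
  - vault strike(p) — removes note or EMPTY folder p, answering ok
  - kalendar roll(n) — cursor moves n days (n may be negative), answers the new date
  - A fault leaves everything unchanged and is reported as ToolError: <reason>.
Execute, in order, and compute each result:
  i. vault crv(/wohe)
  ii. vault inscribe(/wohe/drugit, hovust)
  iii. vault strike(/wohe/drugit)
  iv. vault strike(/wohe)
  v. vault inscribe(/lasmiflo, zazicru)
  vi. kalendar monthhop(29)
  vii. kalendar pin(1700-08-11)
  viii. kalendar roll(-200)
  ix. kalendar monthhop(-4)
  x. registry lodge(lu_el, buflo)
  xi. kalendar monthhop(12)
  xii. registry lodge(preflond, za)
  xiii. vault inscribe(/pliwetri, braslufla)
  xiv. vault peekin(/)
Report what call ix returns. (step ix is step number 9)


Answer: 1699-09-23

Derivation:
→ vault crv(p=/wohe)
← ok
→ vault inscribe(p=/wohe/drugit, c=hovust)
← created
→ vault strike(p=/wohe/drugit)
← ok
→ vault strike(p=/wohe)
← ok
→ vault inscribe(p=/lasmiflo, c=zazicru)
← created
→ kalendar monthhop(n=29)
← 1960-09-05
→ kalendar pin(d=1700-08-11)
← 1700-08-11
→ kalendar roll(n=-200)
← 1700-01-23
→ kalendar monthhop(n=-4)
← 1699-09-23
→ registry lodge(k=lu_el, v=buflo)
← nil
→ kalendar monthhop(n=12)
← 1700-09-23
→ registry lodge(k=preflond, v=za)
← nil
→ vault inscribe(p=/pliwetri, c=braslufla)
← created
→ vault peekin(p=/)
← [lasmiflo, pliwetri]


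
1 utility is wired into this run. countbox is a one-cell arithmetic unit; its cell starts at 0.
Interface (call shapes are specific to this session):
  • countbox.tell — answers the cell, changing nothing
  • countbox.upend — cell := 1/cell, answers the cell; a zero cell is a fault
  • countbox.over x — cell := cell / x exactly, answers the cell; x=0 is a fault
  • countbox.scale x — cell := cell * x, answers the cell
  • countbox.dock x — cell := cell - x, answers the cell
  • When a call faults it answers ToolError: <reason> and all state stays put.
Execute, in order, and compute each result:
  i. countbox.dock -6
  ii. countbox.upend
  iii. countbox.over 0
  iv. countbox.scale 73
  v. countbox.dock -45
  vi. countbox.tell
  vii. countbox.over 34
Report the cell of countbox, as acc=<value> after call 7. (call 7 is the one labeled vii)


Answer: acc=343/204

Derivation:
Act: countbox.dock[x: -6]
Obs: 6
Act: countbox.upend[]
Obs: 1/6
Act: countbox.over[x: 0]
Obs: ToolError: division by zero
Act: countbox.scale[x: 73]
Obs: 73/6
Act: countbox.dock[x: -45]
Obs: 343/6
Act: countbox.tell[]
Obs: 343/6
Act: countbox.over[x: 34]
Obs: 343/204


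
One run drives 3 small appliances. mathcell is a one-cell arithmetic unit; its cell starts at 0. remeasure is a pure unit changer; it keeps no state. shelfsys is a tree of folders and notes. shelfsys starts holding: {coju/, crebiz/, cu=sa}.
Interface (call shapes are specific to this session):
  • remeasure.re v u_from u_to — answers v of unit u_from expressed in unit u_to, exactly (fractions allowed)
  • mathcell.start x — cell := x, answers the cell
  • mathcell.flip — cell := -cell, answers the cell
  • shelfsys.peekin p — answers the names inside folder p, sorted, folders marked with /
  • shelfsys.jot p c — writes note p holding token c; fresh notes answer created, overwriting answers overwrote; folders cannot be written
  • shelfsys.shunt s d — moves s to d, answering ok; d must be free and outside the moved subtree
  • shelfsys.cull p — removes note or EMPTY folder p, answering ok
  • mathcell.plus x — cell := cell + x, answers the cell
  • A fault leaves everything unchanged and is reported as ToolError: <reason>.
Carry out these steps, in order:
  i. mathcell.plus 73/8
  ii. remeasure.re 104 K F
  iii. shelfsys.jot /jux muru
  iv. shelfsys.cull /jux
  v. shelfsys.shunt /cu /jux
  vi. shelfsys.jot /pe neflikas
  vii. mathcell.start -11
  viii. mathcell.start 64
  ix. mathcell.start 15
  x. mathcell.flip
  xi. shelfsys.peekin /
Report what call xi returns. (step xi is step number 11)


Answer: [coju/, crebiz/, jux, pe]

Derivation:
I invoke mathcell.plus with x→73/8, and get 73/8.
Next I call remeasure.re with v→104, u_from→K, u_to→F, and observe -27247/100.
I run shelfsys.jot with p→/jux, c→muru, which returns created.
Then shelfsys.cull with p→/jux, yielding ok.
I call shelfsys.shunt with s→/cu, d→/jux, giving ok.
Calling shelfsys.jot with p→/pe, c→neflikas, yielding created.
Now I run mathcell.start with x→-11, yielding -11.
Using mathcell.start with x→64, and get 64.
Calling mathcell.start with x→15, → 15.
I run mathcell.flip(), and get -15.
I use shelfsys.peekin with p→/, and observe [coju/, crebiz/, jux, pe].


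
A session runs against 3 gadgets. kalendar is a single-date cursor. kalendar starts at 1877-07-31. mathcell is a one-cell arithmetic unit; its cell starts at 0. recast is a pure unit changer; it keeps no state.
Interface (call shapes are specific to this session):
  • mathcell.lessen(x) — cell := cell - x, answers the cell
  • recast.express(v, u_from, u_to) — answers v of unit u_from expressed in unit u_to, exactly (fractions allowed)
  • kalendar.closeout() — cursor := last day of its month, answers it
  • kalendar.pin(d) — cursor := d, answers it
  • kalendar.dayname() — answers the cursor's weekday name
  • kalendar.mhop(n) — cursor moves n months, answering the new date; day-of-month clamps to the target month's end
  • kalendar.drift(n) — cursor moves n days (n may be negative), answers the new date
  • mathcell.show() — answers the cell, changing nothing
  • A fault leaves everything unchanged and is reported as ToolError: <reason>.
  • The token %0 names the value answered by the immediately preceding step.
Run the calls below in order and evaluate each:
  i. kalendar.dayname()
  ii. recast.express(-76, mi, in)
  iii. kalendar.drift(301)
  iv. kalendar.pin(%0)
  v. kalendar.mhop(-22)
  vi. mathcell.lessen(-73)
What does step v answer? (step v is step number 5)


Answer: 1876-07-28

Derivation:
Do: kalendar.dayname[]
See: Tuesday
Do: recast.express[v→-76; u_from→mi; u_to→in]
See: -4815360
Do: kalendar.drift[n→301]
See: 1878-05-28
Do: kalendar.pin[d→%0]
See: 1878-05-28
Do: kalendar.mhop[n→-22]
See: 1876-07-28
Do: mathcell.lessen[x→-73]
See: 73


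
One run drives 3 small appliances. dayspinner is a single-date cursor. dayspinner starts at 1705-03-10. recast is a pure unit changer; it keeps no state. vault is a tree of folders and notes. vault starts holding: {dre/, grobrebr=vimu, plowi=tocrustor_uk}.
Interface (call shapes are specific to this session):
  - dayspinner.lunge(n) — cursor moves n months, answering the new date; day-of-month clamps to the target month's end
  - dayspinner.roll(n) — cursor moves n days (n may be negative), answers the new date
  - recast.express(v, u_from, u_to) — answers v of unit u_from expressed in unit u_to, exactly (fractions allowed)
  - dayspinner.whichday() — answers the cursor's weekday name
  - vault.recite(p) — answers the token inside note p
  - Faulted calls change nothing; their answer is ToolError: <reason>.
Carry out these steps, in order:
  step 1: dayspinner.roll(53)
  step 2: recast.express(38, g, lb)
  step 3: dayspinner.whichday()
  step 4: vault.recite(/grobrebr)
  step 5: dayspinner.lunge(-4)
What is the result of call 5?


Answer: 1705-01-02

Derivation:
// roll(n=53) == 1705-05-02
// express(v=38, u_from=g, u_to=lb) == 3800000/45359237
// whichday() == Saturday
// recite(p=/grobrebr) == vimu
// lunge(n=-4) == 1705-01-02


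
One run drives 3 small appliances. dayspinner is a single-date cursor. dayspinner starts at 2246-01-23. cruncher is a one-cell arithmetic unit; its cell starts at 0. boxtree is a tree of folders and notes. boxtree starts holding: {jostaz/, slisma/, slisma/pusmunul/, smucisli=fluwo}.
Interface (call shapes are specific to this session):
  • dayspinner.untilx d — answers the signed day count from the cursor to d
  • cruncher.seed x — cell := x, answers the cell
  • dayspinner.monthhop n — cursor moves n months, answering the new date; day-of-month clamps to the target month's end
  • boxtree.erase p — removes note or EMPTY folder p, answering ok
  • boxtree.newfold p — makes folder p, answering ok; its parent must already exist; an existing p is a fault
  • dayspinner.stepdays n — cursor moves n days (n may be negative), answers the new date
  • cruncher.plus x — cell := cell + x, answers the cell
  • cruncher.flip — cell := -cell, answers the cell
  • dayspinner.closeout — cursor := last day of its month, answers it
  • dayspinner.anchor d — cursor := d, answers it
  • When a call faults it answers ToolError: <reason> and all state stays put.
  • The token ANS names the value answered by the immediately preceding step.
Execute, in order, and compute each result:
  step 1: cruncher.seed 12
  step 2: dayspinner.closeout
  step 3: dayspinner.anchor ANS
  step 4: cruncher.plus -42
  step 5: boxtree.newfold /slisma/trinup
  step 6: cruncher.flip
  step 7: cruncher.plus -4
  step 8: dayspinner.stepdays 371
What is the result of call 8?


Answer: 2247-02-06

Derivation:
-> cruncher.seed(x='12')
<- 12
-> dayspinner.closeout()
<- 2246-01-31
-> dayspinner.anchor(d='ANS')
<- 2246-01-31
-> cruncher.plus(x='-42')
<- -30
-> boxtree.newfold(p='/slisma/trinup')
<- ok
-> cruncher.flip()
<- 30
-> cruncher.plus(x='-4')
<- 26
-> dayspinner.stepdays(n='371')
<- 2247-02-06


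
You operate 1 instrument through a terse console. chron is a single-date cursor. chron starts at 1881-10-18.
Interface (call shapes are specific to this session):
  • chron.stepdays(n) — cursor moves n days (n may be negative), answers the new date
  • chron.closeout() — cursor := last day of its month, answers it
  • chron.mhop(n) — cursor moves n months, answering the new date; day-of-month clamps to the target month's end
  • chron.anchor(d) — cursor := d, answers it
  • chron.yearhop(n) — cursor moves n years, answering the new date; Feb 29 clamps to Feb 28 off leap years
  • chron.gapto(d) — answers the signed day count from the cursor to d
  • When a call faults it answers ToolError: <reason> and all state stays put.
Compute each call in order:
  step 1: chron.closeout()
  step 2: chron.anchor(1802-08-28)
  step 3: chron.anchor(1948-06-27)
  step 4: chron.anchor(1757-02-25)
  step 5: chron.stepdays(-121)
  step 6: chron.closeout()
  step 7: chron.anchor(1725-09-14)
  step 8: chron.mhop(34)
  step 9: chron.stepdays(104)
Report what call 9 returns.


Answer: 1728-10-26

Derivation:
% chron.closeout() : 1881-10-31
% chron.anchor(d→1802-08-28) : 1802-08-28
% chron.anchor(d→1948-06-27) : 1948-06-27
% chron.anchor(d→1757-02-25) : 1757-02-25
% chron.stepdays(n→-121) : 1756-10-27
% chron.closeout() : 1756-10-31
% chron.anchor(d→1725-09-14) : 1725-09-14
% chron.mhop(n→34) : 1728-07-14
% chron.stepdays(n→104) : 1728-10-26


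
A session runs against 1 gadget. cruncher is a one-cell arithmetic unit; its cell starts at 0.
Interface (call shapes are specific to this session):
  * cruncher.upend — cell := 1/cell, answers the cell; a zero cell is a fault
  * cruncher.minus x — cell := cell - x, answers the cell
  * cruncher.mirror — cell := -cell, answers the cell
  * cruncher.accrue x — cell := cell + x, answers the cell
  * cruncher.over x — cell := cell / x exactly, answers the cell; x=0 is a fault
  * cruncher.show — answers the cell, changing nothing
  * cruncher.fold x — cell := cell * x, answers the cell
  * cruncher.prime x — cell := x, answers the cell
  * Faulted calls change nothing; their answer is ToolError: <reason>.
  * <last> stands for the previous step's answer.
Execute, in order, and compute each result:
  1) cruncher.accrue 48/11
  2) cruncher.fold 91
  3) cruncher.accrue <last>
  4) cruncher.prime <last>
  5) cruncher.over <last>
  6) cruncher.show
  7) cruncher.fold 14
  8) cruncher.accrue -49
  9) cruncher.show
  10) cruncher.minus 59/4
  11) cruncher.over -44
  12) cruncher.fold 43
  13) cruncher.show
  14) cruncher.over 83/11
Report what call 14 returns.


Answer: 8557/1328

Derivation:
CALL cruncher.accrue[x: 48/11]
RET  48/11
CALL cruncher.fold[x: 91]
RET  4368/11
CALL cruncher.accrue[x: <last>]
RET  8736/11
CALL cruncher.prime[x: <last>]
RET  8736/11
CALL cruncher.over[x: <last>]
RET  1
CALL cruncher.show[]
RET  1
CALL cruncher.fold[x: 14]
RET  14
CALL cruncher.accrue[x: -49]
RET  -35
CALL cruncher.show[]
RET  -35
CALL cruncher.minus[x: 59/4]
RET  -199/4
CALL cruncher.over[x: -44]
RET  199/176
CALL cruncher.fold[x: 43]
RET  8557/176
CALL cruncher.show[]
RET  8557/176
CALL cruncher.over[x: 83/11]
RET  8557/1328


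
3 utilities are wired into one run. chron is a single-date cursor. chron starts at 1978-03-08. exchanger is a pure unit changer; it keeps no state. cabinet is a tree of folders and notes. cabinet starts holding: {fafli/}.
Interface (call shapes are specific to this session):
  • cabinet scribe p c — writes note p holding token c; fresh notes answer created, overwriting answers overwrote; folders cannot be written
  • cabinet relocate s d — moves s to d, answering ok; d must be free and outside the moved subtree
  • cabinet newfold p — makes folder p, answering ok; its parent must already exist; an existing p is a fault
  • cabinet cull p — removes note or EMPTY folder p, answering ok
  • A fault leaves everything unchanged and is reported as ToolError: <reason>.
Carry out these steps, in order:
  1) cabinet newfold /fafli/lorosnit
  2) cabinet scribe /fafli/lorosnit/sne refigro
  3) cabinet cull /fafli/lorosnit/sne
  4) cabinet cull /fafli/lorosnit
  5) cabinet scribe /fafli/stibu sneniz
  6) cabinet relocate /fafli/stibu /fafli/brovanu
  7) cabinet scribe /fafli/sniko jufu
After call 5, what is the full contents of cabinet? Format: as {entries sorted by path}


I call cabinet newfold using p=/fafli/lorosnit, and observe ok.
Now I run cabinet scribe using p=/fafli/lorosnit/sne, c=refigro: created.
I use cabinet cull using p=/fafli/lorosnit/sne, and get ok.
Invoking cabinet cull using p=/fafli/lorosnit, yielding ok.
Next I call cabinet scribe using p=/fafli/stibu, c=sneniz, giving created.
Calling cabinet relocate using s=/fafli/stibu, d=/fafli/brovanu, which returns ok.
I invoke cabinet scribe using p=/fafli/sniko, c=jufu, and get created.

Answer: {fafli/, fafli/stibu=sneniz}


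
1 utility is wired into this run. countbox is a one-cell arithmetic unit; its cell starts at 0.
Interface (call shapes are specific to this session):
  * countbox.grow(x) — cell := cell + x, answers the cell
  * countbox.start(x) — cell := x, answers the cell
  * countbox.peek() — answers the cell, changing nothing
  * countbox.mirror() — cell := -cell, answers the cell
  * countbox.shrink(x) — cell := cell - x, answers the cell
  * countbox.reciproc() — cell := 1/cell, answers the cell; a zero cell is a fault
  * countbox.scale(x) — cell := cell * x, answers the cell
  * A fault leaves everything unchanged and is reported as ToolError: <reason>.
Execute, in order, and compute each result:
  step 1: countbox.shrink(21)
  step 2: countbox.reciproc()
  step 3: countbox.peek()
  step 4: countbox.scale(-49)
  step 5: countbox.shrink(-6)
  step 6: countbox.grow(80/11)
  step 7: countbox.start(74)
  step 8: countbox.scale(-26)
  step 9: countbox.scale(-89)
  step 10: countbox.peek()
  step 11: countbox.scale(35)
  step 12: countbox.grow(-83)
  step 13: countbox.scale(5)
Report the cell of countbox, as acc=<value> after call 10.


I use shrink passing x=21, which returns -21.
Then reciproc(), → -1/21.
I run peek(), giving -1/21.
I run scale passing x=-49, — result: 7/3.
I try shrink passing x=-6, yielding 25/3.
I run grow passing x=80/11, and see 515/33.
Invoking start passing x=74, and observe 74.
I try scale passing x=-26, — result: -1924.
Next I call scale passing x=-89: 171236.
I call peek(), — result: 171236.
Then scale passing x=35: 5993260.
I call grow passing x=-83, giving 5993177.
I invoke scale passing x=5, and see 29965885.

Answer: acc=171236


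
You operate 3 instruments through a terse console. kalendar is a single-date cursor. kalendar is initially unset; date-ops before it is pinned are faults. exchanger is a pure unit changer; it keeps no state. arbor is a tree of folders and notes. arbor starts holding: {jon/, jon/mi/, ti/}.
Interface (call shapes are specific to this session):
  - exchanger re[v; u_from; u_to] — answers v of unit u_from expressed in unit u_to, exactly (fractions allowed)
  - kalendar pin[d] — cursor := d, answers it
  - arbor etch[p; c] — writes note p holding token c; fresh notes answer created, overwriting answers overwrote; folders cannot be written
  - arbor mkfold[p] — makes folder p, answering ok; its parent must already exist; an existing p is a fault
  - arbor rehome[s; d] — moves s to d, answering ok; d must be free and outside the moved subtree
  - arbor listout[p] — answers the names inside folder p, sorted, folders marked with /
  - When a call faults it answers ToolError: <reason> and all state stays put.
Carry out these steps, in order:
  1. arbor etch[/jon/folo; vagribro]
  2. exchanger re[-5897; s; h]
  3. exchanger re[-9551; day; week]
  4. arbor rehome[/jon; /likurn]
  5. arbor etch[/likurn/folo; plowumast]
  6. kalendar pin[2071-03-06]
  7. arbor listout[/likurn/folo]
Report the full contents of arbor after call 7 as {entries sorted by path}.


% arbor etch p→/jon/folo c→vagribro
  created
% exchanger re v→-5897 u_from→s u_to→h
  -5897/3600
% exchanger re v→-9551 u_from→day u_to→week
  -9551/7
% arbor rehome s→/jon d→/likurn
  ok
% arbor etch p→/likurn/folo c→plowumast
  overwrote
% kalendar pin d→2071-03-06
  2071-03-06
% arbor listout p→/likurn/folo
  ToolError: not a directory

Answer: {likurn/, likurn/folo=plowumast, likurn/mi/, ti/}


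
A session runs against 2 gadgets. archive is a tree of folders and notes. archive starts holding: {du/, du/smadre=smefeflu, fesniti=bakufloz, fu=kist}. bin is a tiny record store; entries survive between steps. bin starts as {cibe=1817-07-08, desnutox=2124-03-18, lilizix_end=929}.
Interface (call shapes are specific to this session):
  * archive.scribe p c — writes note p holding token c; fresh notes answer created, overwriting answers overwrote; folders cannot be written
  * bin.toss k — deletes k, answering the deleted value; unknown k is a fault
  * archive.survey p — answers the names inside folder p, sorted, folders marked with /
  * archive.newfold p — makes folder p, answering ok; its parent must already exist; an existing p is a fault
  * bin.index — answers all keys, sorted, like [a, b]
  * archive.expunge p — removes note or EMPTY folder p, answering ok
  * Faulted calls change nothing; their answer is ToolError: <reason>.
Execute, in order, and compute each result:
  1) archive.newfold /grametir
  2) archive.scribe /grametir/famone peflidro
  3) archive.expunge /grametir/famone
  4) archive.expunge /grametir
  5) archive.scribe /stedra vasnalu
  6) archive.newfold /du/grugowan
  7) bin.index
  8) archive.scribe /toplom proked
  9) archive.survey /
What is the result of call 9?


Answer: [du/, fesniti, fu, stedra, toplom]

Derivation:
I call newfold using p→/grametir, — result: ok.
Invoking scribe using p→/grametir/famone, c→peflidro, → created.
Calling expunge using p→/grametir/famone, giving ok.
Next I call expunge using p→/grametir: ok.
Then scribe using p→/stedra, c→vasnalu: created.
Next I call newfold using p→/du/grugowan, giving ok.
Now I run index(), yielding [cibe, desnutox, lilizix_end].
I run scribe using p→/toplom, c→proked: created.
I invoke survey using p→/: [du/, fesniti, fu, stedra, toplom].


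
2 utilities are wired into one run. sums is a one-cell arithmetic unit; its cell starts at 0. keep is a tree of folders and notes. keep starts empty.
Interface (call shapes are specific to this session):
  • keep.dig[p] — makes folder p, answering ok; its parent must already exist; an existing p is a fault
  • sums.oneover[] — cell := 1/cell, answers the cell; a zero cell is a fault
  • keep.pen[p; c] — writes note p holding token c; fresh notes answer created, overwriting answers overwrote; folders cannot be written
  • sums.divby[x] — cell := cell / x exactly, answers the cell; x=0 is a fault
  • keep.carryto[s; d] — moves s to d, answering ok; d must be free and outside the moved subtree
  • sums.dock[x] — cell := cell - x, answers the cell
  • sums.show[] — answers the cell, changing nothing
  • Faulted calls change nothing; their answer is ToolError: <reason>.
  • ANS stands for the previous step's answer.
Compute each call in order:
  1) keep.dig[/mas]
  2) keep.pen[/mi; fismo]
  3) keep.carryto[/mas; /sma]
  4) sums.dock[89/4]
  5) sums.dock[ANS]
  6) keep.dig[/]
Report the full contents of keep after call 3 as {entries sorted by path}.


~$ keep.dig p=/mas
= ok
~$ keep.pen p=/mi c=fismo
= created
~$ keep.carryto s=/mas d=/sma
= ok
~$ sums.dock x=89/4
= -89/4
~$ sums.dock x=ANS
= 0
~$ keep.dig p=/
= ToolError: exists

Answer: {mi=fismo, sma/}


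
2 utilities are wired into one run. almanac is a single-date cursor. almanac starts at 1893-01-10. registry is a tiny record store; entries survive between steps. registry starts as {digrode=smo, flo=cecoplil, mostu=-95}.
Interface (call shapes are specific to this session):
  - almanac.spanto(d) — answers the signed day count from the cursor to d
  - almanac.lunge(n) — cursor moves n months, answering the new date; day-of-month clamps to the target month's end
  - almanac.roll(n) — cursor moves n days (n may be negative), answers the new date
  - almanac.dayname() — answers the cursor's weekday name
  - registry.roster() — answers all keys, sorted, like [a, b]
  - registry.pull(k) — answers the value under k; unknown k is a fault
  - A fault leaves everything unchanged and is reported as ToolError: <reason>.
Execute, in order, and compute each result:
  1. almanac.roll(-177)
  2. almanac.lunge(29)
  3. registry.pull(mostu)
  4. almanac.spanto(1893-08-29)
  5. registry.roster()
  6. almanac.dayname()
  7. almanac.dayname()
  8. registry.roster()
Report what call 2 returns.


>>> almanac.roll n='-177'
= 1892-07-17
>>> almanac.lunge n='29'
= 1894-12-17
>>> registry.pull k='mostu'
= -95
>>> almanac.spanto d='1893-08-29'
= -475
>>> registry.roster
= [digrode, flo, mostu]
>>> almanac.dayname
= Monday
>>> almanac.dayname
= Monday
>>> registry.roster
= [digrode, flo, mostu]

Answer: 1894-12-17


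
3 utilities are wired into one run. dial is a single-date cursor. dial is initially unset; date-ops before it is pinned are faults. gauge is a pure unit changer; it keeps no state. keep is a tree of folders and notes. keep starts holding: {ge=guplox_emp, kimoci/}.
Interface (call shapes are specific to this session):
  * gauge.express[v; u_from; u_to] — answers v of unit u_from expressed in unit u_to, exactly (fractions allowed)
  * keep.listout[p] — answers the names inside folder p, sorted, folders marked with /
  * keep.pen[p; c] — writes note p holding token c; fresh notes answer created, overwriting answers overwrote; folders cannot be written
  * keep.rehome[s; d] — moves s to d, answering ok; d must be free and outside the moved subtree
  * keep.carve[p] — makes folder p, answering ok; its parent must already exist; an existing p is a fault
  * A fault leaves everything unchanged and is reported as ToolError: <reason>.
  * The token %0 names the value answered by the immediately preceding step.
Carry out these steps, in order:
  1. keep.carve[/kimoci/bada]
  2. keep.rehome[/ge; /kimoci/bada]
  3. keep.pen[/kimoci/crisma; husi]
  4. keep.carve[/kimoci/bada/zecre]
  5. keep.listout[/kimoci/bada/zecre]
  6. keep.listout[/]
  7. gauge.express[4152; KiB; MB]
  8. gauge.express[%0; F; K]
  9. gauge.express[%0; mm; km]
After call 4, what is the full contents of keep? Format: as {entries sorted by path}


$ keep.carve p: /kimoci/bada
  ok
$ keep.rehome s: /ge d: /kimoci/bada
  ToolError: exists
$ keep.pen p: /kimoci/crisma c: husi
  created
$ keep.carve p: /kimoci/bada/zecre
  ok
$ keep.listout p: /kimoci/bada/zecre
  []
$ keep.listout p: /
  [ge, kimoci/]
$ gauge.express v: 4152 u_from: KiB u_to: MB
  66432/15625
$ gauge.express v: %0 u_from: F u_to: K
  28995103/112500
$ gauge.express v: %0 u_from: mm u_to: km
  28995103/112500000000

Answer: {ge=guplox_emp, kimoci/, kimoci/bada/, kimoci/bada/zecre/, kimoci/crisma=husi}


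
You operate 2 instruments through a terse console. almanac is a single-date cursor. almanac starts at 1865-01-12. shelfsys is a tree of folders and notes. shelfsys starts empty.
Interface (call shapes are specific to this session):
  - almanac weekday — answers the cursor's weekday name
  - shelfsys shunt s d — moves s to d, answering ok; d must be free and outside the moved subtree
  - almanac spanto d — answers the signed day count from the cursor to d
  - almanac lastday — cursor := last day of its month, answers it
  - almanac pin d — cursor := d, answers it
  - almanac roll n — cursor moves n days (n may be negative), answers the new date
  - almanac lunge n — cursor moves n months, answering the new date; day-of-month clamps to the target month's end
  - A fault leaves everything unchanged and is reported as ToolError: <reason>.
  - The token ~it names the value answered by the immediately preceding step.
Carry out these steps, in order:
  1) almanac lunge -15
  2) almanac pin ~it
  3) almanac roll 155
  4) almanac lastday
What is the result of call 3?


Answer: 1864-03-15

Derivation:
Act: almanac lunge[n: -15]
Obs: 1863-10-12
Act: almanac pin[d: ~it]
Obs: 1863-10-12
Act: almanac roll[n: 155]
Obs: 1864-03-15
Act: almanac lastday[]
Obs: 1864-03-31


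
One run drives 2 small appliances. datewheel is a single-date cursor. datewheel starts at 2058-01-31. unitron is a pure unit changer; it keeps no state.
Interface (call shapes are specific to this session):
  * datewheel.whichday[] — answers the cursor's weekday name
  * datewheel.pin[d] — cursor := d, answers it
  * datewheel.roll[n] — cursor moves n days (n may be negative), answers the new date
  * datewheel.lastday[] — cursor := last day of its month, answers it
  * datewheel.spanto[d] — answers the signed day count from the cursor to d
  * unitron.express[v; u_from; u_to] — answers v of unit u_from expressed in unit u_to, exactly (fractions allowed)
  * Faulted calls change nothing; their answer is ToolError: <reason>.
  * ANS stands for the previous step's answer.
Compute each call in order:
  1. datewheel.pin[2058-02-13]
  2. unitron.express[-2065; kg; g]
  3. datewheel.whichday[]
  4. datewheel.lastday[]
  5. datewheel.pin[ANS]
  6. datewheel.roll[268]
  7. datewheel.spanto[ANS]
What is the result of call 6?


-- 1. datewheel.pin(d→2058-02-13) -> 2058-02-13
-- 2. unitron.express(v→-2065, u_from→kg, u_to→g) -> -2065000
-- 3. datewheel.whichday() -> Wednesday
-- 4. datewheel.lastday() -> 2058-02-28
-- 5. datewheel.pin(d→ANS) -> 2058-02-28
-- 6. datewheel.roll(n→268) -> 2058-11-23
-- 7. datewheel.spanto(d→ANS) -> 0

Answer: 2058-11-23


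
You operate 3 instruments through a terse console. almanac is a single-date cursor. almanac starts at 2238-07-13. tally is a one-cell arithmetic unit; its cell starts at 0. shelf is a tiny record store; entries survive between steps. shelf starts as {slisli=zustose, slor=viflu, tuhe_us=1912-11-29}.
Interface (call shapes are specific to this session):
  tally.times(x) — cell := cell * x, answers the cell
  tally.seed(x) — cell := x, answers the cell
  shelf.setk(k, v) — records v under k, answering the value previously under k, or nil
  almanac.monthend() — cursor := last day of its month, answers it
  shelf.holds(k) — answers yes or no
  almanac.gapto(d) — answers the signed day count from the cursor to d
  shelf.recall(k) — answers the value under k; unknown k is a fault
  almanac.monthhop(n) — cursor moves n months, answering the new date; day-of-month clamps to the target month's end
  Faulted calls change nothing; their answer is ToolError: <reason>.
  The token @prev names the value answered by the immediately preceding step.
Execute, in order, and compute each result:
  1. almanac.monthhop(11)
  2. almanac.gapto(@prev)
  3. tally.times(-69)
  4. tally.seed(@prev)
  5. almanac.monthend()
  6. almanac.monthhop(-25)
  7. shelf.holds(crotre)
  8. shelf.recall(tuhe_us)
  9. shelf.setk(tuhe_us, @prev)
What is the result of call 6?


→ almanac.monthhop(n=11)
← 2239-06-13
→ almanac.gapto(d=@prev)
← 0
→ tally.times(x=-69)
← 0
→ tally.seed(x=@prev)
← 0
→ almanac.monthend()
← 2239-06-30
→ almanac.monthhop(n=-25)
← 2237-05-30
→ shelf.holds(k=crotre)
← no
→ shelf.recall(k=tuhe_us)
← 1912-11-29
→ shelf.setk(k=tuhe_us, v=@prev)
← 1912-11-29

Answer: 2237-05-30


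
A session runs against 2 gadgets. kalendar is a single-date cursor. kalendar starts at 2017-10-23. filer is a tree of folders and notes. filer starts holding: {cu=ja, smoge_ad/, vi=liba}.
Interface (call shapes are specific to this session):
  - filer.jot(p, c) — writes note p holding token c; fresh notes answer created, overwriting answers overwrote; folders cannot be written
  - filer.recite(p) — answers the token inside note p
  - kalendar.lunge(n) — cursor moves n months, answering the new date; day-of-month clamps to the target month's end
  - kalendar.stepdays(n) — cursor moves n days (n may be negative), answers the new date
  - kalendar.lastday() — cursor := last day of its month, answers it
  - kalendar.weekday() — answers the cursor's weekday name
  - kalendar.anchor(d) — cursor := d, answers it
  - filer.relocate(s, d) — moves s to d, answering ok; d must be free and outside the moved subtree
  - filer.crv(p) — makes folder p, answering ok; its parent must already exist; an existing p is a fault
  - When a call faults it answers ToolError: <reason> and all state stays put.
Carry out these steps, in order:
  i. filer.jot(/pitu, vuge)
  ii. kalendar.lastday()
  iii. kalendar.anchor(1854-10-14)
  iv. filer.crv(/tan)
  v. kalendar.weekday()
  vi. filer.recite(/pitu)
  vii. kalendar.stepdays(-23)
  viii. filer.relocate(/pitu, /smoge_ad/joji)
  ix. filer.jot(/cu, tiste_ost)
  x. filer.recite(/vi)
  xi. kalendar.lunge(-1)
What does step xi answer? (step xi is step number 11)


> filer.jot /pitu vuge
:: created
> kalendar.lastday
:: 2017-10-31
> kalendar.anchor 1854-10-14
:: 1854-10-14
> filer.crv /tan
:: ok
> kalendar.weekday
:: Saturday
> filer.recite /pitu
:: vuge
> kalendar.stepdays -23
:: 1854-09-21
> filer.relocate /pitu /smoge_ad/joji
:: ok
> filer.jot /cu tiste_ost
:: overwrote
> filer.recite /vi
:: liba
> kalendar.lunge -1
:: 1854-08-21

Answer: 1854-08-21


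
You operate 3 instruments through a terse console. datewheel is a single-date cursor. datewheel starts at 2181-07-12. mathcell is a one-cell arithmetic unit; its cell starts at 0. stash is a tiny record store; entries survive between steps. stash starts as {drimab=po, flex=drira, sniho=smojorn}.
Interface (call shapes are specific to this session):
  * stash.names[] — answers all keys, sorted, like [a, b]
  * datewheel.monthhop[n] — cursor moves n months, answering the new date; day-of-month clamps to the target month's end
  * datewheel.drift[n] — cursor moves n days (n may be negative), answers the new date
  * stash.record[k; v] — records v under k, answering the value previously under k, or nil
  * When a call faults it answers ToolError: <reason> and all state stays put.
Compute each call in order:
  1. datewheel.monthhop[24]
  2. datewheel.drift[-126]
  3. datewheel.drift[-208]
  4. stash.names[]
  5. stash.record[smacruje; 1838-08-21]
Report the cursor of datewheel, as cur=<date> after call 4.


-> datewheel.monthhop(24)
<- 2183-07-12
-> datewheel.drift(-126)
<- 2183-03-08
-> datewheel.drift(-208)
<- 2182-08-12
-> stash.names()
<- [drimab, flex, sniho]
-> stash.record(smacruje, 1838-08-21)
<- nil

Answer: cur=2182-08-12


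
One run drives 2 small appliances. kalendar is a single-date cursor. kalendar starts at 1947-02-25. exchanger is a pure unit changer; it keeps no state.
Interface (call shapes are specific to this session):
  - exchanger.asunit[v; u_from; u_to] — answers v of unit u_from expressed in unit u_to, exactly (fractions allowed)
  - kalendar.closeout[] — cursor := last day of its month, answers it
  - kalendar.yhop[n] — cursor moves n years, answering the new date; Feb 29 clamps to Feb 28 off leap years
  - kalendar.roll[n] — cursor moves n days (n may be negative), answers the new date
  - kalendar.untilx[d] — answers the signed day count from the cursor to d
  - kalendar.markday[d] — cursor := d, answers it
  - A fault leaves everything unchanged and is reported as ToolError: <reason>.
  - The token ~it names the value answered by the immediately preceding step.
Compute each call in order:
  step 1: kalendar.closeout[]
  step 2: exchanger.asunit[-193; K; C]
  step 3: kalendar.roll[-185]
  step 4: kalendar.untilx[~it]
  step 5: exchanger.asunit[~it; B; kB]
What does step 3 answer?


Answer: 1946-08-27

Derivation:
;; 1. closeout() : 1947-02-28
;; 2. asunit(v→-193, u_from→K, u_to→C) : -9323/20
;; 3. roll(n→-185) : 1946-08-27
;; 4. untilx(d→~it) : 0
;; 5. asunit(v→~it, u_from→B, u_to→kB) : 0


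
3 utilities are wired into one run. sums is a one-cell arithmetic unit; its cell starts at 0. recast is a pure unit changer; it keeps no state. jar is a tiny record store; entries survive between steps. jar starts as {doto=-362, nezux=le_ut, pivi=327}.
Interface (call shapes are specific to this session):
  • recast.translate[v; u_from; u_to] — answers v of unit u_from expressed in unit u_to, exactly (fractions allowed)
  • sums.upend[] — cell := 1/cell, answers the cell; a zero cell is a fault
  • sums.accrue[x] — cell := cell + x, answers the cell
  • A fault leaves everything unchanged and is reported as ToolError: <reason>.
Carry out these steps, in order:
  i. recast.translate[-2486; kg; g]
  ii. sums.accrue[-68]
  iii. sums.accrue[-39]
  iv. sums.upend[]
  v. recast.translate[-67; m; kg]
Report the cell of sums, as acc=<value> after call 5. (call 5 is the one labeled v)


Answer: acc=-1/107

Derivation:
Next I call recast.translate passing v='-2486', u_from='kg', u_to='g', and observe -2486000.
I call sums.accrue passing x='-68', giving -68.
I call sums.accrue passing x='-39': -107.
Invoking sums.upend(): -1/107.
Now I run recast.translate passing v='-67', u_from='m', u_to='kg', which returns ToolError: incompatible units.


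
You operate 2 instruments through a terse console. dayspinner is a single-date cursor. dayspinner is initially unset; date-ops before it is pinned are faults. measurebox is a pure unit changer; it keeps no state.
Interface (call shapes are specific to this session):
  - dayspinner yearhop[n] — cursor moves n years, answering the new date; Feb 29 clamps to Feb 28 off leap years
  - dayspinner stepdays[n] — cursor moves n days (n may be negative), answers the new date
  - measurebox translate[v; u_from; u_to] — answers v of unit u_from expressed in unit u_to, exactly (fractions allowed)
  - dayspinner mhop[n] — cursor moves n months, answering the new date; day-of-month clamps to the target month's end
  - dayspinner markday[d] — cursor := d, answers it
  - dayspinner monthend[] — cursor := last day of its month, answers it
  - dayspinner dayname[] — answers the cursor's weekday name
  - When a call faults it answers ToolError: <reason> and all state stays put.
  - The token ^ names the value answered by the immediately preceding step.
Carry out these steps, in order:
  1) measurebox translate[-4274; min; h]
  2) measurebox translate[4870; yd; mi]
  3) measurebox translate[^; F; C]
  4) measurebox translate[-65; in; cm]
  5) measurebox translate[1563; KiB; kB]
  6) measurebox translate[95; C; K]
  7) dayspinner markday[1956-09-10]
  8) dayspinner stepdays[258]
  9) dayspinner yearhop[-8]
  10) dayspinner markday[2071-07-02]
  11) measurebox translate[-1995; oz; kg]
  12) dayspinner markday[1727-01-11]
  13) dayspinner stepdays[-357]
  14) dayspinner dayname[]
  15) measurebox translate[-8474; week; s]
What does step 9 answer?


$ measurebox translate -4274 min h
= -2137/30
$ measurebox translate 4870 yd mi
= 487/176
$ measurebox translate ^ F C
= -8575/528
$ measurebox translate -65 in cm
= -1651/10
$ measurebox translate 1563 KiB kB
= 200064/125
$ measurebox translate 95 C K
= 7363/20
$ dayspinner markday 1956-09-10
= 1956-09-10
$ dayspinner stepdays 258
= 1957-05-26
$ dayspinner yearhop -8
= 1949-05-26
$ dayspinner markday 2071-07-02
= 2071-07-02
$ measurebox translate -1995 oz kg
= -18098335563/320000000
$ dayspinner markday 1727-01-11
= 1727-01-11
$ dayspinner stepdays -357
= 1726-01-19
$ dayspinner dayname
= Saturday
$ measurebox translate -8474 week s
= -5125075200

Answer: 1949-05-26


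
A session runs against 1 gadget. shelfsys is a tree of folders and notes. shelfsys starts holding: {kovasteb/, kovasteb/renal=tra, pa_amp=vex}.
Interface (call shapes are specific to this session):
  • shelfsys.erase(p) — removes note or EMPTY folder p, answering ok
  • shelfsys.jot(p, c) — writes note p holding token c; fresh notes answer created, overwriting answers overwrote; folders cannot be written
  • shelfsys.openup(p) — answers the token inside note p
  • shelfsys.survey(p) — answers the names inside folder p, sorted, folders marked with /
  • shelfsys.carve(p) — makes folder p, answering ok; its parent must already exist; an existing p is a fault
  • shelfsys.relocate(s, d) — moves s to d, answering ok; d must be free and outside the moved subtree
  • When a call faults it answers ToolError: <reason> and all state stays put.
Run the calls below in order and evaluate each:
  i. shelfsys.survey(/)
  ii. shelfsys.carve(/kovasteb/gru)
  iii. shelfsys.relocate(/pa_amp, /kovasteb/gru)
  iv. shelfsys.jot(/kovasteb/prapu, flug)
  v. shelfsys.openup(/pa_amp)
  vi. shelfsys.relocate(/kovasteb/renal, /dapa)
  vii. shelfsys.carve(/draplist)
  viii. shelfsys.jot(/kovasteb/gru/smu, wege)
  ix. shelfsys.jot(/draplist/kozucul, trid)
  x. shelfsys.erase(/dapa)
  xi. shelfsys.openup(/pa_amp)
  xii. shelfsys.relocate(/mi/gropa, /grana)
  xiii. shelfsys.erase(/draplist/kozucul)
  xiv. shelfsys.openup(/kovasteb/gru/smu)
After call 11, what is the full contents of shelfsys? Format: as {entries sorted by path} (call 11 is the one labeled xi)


// 1. survey(p='/') : [kovasteb/, pa_amp]
// 2. carve(p='/kovasteb/gru') : ok
// 3. relocate(s='/pa_amp', d='/kovasteb/gru') : ToolError: exists
// 4. jot(p='/kovasteb/prapu', c='flug') : created
// 5. openup(p='/pa_amp') : vex
// 6. relocate(s='/kovasteb/renal', d='/dapa') : ok
// 7. carve(p='/draplist') : ok
// 8. jot(p='/kovasteb/gru/smu', c='wege') : created
// 9. jot(p='/draplist/kozucul', c='trid') : created
// 10. erase(p='/dapa') : ok
// 11. openup(p='/pa_amp') : vex
// 12. relocate(s='/mi/gropa', d='/grana') : ToolError: not found
// 13. erase(p='/draplist/kozucul') : ok
// 14. openup(p='/kovasteb/gru/smu') : wege

Answer: {draplist/, draplist/kozucul=trid, kovasteb/, kovasteb/gru/, kovasteb/gru/smu=wege, kovasteb/prapu=flug, pa_amp=vex}
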